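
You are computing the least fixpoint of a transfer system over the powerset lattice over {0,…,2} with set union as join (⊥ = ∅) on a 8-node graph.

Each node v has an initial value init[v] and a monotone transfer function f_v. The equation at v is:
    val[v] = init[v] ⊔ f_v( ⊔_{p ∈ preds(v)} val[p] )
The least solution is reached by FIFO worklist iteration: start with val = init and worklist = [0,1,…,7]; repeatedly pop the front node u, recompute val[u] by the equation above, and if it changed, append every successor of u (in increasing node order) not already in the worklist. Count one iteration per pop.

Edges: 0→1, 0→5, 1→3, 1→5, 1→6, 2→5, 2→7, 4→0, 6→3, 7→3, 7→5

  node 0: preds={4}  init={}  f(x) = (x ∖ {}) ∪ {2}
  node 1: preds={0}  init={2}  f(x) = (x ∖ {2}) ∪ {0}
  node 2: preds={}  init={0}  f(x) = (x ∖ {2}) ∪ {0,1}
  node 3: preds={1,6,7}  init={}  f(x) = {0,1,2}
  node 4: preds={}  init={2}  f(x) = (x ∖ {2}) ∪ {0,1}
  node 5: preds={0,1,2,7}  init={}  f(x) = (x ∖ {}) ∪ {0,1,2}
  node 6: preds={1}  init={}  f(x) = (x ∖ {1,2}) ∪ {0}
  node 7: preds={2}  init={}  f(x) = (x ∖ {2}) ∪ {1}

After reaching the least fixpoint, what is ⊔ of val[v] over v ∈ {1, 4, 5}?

Iteration log — 15 steps:
  step 1. node 0  ⊔preds={2}  new={2}  old={}  +wl: 
  step 2. node 1  ⊔preds={2}  new={0,2}  old={2}  +wl: 
  step 3. node 2  ⊔preds={}  new={0,1}  old={0}  +wl: 
  step 4. node 3  ⊔preds={0,2}  new={0,1,2}  old={}  +wl: 
  step 5. node 4  ⊔preds={}  new={0,1,2}  old={2}  +wl: 0
  step 6. node 5  ⊔preds={0,1,2}  new={0,1,2}  old={}  +wl: 
  step 7. node 6  ⊔preds={0,2}  new={0}  old={}  +wl: 3
  step 8. node 7  ⊔preds={0,1}  new={0,1}  old={}  +wl: 5
  step 9. node 0  ⊔preds={0,1,2}  new={0,1,2}  old={2}  +wl: 1
  step 10. node 3  ⊔preds={0,1,2}  new={0,1,2}  stable
  step 11. node 5  ⊔preds={0,1,2}  new={0,1,2}  stable
  step 12. node 1  ⊔preds={0,1,2}  new={0,1,2}  old={0,2}  +wl: 3,5,6
  step 13. node 3  ⊔preds={0,1,2}  new={0,1,2}  stable
  step 14. node 5  ⊔preds={0,1,2}  new={0,1,2}  stable
  step 15. node 6  ⊔preds={0,1,2}  new={0}  stable

Least fixpoint reached:
  node 0: {0,1,2}
  node 1: {0,1,2}
  node 2: {0,1}
  node 3: {0,1,2}
  node 4: {0,1,2}
  node 5: {0,1,2}
  node 6: {0}
  node 7: {0,1}

{0,1,2}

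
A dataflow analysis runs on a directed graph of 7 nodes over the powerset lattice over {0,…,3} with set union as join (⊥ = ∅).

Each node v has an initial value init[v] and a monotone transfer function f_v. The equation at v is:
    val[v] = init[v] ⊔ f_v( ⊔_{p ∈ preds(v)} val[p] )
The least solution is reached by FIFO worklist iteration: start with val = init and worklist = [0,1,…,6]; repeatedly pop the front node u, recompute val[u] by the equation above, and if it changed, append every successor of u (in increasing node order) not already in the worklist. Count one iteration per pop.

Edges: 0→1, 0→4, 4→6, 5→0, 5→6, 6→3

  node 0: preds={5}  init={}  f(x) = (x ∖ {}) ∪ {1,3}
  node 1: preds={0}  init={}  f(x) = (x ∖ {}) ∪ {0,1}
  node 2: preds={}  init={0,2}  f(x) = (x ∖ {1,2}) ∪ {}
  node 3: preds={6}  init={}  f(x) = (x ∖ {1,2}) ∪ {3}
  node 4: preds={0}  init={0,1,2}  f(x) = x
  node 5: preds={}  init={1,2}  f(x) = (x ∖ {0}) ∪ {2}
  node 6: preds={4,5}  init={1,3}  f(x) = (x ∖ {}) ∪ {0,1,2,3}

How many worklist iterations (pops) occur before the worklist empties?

Trace (8 dequeues):
  [1] u=0 | in {1,2} | out {1,2,3} | prev {} | push {}
  [2] u=1 | in {1,2,3} | out {0,1,2,3} | prev {} | push {}
  [3] u=2 | in {} | out {0,2} | ==
  [4] u=3 | in {1,3} | out {3} | prev {} | push {}
  [5] u=4 | in {1,2,3} | out {0,1,2,3} | prev {0,1,2} | push {}
  [6] u=5 | in {} | out {1,2} | ==
  [7] u=6 | in {0,1,2,3} | out {0,1,2,3} | prev {1,3} | push {3}
  [8] u=3 | in {0,1,2,3} | out {0,3} | prev {3} | push {}

Converged values:
  [0] {1,2,3}
  [1] {0,1,2,3}
  [2] {0,2}
  [3] {0,3}
  [4] {0,1,2,3}
  [5] {1,2}
  [6] {0,1,2,3}

8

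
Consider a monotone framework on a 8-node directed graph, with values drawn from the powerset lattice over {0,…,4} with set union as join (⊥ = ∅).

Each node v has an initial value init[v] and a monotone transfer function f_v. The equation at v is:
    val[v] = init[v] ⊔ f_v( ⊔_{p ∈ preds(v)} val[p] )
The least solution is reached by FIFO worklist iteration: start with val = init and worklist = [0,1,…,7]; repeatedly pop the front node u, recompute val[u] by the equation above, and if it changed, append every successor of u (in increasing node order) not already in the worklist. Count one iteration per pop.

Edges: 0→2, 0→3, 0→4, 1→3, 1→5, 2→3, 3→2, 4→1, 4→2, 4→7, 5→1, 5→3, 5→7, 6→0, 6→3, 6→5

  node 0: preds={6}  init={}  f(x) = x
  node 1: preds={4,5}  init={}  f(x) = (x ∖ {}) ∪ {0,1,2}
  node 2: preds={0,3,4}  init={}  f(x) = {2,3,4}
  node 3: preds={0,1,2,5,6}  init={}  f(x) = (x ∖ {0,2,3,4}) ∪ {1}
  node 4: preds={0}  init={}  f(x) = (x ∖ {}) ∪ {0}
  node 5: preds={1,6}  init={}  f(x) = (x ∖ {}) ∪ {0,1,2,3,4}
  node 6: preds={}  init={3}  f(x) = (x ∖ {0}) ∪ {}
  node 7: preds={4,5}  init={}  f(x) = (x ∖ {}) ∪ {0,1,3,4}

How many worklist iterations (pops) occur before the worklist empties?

Worklist (12 pops):
  #1 pop 0: in={3} → {3} (was {}); enqueue []
  #2 pop 1: in={} → {0,1,2} (was {}); enqueue []
  #3 pop 2: in={3} → {2,3,4} (was {}); enqueue []
  #4 pop 3: in={0,1,2,3,4} → {1} (was {}); enqueue [2]
  #5 pop 4: in={3} → {0,3} (was {}); enqueue [1]
  #6 pop 5: in={0,1,2,3} → {0,1,2,3,4} (was {}); enqueue [3]
  #7 pop 6: in={} → {3} (no change)
  #8 pop 7: in={0,1,2,3,4} → {0,1,2,3,4} (was {}); enqueue []
  #9 pop 2: in={0,1,3} → {2,3,4} (no change)
  #10 pop 1: in={0,1,2,3,4} → {0,1,2,3,4} (was {0,1,2}); enqueue [5]
  #11 pop 3: in={0,1,2,3,4} → {1} (no change)
  #12 pop 5: in={0,1,2,3,4} → {0,1,2,3,4} (no change)

Fixpoint:
  val[0] = {3}
  val[1] = {0,1,2,3,4}
  val[2] = {2,3,4}
  val[3] = {1}
  val[4] = {0,3}
  val[5] = {0,1,2,3,4}
  val[6] = {3}
  val[7] = {0,1,2,3,4}

12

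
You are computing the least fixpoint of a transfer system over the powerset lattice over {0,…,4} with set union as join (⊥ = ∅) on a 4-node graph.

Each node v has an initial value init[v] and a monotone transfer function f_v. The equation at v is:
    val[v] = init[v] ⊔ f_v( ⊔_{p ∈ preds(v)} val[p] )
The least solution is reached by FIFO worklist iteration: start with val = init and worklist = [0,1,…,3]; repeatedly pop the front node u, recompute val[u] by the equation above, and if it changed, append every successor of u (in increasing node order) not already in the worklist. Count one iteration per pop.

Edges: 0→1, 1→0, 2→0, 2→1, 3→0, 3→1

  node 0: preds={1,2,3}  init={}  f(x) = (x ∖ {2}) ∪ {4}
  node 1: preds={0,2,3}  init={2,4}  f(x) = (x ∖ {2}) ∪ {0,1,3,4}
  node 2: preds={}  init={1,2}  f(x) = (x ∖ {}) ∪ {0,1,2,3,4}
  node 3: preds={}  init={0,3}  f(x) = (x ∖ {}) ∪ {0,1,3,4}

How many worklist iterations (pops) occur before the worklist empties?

6

Worklist (6 pops):
  #1 pop 0: in={0,1,2,3,4} → {0,1,3,4} (was {}); enqueue []
  #2 pop 1: in={0,1,2,3,4} → {0,1,2,3,4} (was {2,4}); enqueue [0]
  #3 pop 2: in={} → {0,1,2,3,4} (was {1,2}); enqueue [1]
  #4 pop 3: in={} → {0,1,3,4} (was {0,3}); enqueue []
  #5 pop 0: in={0,1,2,3,4} → {0,1,3,4} (no change)
  #6 pop 1: in={0,1,2,3,4} → {0,1,2,3,4} (no change)

Fixpoint:
  val[0] = {0,1,3,4}
  val[1] = {0,1,2,3,4}
  val[2] = {0,1,2,3,4}
  val[3] = {0,1,3,4}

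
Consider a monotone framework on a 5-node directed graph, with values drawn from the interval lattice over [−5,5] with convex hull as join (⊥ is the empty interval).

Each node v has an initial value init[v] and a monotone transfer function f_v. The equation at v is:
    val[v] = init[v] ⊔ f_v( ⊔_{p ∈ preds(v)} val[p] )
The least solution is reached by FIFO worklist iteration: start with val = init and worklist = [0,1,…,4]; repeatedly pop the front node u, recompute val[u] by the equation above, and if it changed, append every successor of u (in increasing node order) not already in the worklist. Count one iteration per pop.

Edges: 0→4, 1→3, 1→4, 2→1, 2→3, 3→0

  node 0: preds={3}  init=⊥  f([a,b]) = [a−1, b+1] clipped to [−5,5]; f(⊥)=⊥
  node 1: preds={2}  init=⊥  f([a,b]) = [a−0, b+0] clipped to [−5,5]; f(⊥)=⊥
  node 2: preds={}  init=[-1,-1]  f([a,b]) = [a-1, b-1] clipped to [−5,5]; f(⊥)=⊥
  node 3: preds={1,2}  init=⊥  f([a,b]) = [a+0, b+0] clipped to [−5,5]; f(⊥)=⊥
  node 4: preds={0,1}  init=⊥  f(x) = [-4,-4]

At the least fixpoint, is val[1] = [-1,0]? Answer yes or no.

no

Trace (7 dequeues):
  [1] u=0 | in ⊥ | out ⊥ | ==
  [2] u=1 | in [-1,-1] | out [-1,-1] | prev ⊥ | push {}
  [3] u=2 | in ⊥ | out [-1,-1] | ==
  [4] u=3 | in [-1,-1] | out [-1,-1] | prev ⊥ | push {0}
  [5] u=4 | in [-1,-1] | out [-4,-4] | prev ⊥ | push {}
  [6] u=0 | in [-1,-1] | out [-2,0] | prev ⊥ | push {4}
  [7] u=4 | in [-2,0] | out [-4,-4] | ==

Converged values:
  [0] [-2,0]
  [1] [-1,-1]
  [2] [-1,-1]
  [3] [-1,-1]
  [4] [-4,-4]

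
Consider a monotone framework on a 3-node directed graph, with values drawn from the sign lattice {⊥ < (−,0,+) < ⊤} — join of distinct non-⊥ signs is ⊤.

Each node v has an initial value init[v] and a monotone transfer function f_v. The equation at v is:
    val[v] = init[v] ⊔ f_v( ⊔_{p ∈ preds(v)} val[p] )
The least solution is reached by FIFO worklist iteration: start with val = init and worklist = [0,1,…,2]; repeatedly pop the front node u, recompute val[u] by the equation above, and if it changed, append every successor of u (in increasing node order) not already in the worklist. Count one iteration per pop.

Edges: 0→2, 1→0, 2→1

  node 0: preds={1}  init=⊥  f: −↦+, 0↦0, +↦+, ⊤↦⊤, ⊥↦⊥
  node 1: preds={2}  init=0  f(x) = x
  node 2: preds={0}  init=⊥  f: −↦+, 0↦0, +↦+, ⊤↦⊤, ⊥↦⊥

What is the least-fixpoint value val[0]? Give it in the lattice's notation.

Worklist (4 pops):
  #1 pop 0: in=0 → 0 (was ⊥); enqueue []
  #2 pop 1: in=⊥ → 0 (no change)
  #3 pop 2: in=0 → 0 (was ⊥); enqueue [1]
  #4 pop 1: in=0 → 0 (no change)

Fixpoint:
  val[0] = 0
  val[1] = 0
  val[2] = 0

0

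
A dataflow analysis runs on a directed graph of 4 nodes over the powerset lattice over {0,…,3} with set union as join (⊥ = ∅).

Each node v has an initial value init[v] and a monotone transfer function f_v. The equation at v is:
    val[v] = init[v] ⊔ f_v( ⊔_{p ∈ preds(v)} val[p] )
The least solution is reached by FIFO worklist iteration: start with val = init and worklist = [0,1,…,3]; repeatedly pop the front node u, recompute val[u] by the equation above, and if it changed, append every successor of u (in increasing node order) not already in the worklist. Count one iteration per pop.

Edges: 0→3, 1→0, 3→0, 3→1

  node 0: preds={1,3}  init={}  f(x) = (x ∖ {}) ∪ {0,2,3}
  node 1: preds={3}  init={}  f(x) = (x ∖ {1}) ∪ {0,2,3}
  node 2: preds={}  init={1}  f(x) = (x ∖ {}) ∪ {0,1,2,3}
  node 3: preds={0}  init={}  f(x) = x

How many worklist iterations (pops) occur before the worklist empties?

6

Trace (6 dequeues):
  [1] u=0 | in {} | out {0,2,3} | prev {} | push {}
  [2] u=1 | in {} | out {0,2,3} | prev {} | push {0}
  [3] u=2 | in {} | out {0,1,2,3} | prev {1} | push {}
  [4] u=3 | in {0,2,3} | out {0,2,3} | prev {} | push {1}
  [5] u=0 | in {0,2,3} | out {0,2,3} | ==
  [6] u=1 | in {0,2,3} | out {0,2,3} | ==

Converged values:
  [0] {0,2,3}
  [1] {0,2,3}
  [2] {0,1,2,3}
  [3] {0,2,3}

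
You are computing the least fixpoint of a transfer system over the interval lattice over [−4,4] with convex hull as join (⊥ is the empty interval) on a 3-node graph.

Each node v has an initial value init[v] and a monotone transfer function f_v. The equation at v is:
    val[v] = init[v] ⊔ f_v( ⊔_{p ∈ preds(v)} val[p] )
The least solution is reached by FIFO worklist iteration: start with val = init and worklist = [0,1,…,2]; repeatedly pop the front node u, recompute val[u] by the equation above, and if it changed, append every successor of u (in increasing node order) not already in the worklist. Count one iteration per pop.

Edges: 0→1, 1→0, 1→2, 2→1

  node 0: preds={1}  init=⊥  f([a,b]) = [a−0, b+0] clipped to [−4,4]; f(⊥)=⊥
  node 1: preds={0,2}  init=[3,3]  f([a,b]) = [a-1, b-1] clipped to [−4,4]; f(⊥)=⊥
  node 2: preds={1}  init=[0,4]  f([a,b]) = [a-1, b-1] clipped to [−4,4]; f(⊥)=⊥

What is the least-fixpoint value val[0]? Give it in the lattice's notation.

Iteration log — 11 steps:
  step 1. node 0  ⊔preds=[3,3]  new=[3,3]  old=⊥  +wl: 
  step 2. node 1  ⊔preds=[0,4]  new=[-1,3]  old=[3,3]  +wl: 0
  step 3. node 2  ⊔preds=[-1,3]  new=[-2,4]  old=[0,4]  +wl: 1
  step 4. node 0  ⊔preds=[-1,3]  new=[-1,3]  old=[3,3]  +wl: 
  step 5. node 1  ⊔preds=[-2,4]  new=[-3,3]  old=[-1,3]  +wl: 0,2
  step 6. node 0  ⊔preds=[-3,3]  new=[-3,3]  old=[-1,3]  +wl: 1
  step 7. node 2  ⊔preds=[-3,3]  new=[-4,4]  old=[-2,4]  +wl: 
  step 8. node 1  ⊔preds=[-4,4]  new=[-4,3]  old=[-3,3]  +wl: 0,2
  step 9. node 0  ⊔preds=[-4,3]  new=[-4,3]  old=[-3,3]  +wl: 1
  step 10. node 2  ⊔preds=[-4,3]  new=[-4,4]  stable
  step 11. node 1  ⊔preds=[-4,4]  new=[-4,3]  stable

Least fixpoint reached:
  node 0: [-4,3]
  node 1: [-4,3]
  node 2: [-4,4]

[-4,3]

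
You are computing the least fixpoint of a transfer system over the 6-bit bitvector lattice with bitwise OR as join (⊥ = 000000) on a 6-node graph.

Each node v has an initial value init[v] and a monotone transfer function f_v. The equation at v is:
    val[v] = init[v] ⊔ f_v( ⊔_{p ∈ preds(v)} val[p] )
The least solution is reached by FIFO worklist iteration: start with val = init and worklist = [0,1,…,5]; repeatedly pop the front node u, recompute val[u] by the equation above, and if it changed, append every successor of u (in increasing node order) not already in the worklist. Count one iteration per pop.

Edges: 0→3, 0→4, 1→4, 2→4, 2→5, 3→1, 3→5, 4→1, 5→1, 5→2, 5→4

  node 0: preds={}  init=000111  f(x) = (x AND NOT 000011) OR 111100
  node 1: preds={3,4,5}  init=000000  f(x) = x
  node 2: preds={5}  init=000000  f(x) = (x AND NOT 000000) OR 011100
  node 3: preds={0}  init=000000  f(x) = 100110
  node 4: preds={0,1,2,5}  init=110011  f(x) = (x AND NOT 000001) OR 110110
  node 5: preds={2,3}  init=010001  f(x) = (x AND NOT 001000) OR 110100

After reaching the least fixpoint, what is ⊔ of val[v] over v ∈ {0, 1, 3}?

111111

Iteration log — 10 steps:
  step 1. node 0  ⊔preds=000000  new=111111  old=000111  +wl: 
  step 2. node 1  ⊔preds=110011  new=110011  old=000000  +wl: 
  step 3. node 2  ⊔preds=010001  new=011101  old=000000  +wl: 
  step 4. node 3  ⊔preds=111111  new=100110  old=000000  +wl: 1
  step 5. node 4  ⊔preds=111111  new=111111  old=110011  +wl: 
  step 6. node 5  ⊔preds=111111  new=110111  old=010001  +wl: 2,4
  step 7. node 1  ⊔preds=111111  new=111111  old=110011  +wl: 
  step 8. node 2  ⊔preds=110111  new=111111  old=011101  +wl: 5
  step 9. node 4  ⊔preds=111111  new=111111  stable
  step 10. node 5  ⊔preds=111111  new=110111  stable

Least fixpoint reached:
  node 0: 111111
  node 1: 111111
  node 2: 111111
  node 3: 100110
  node 4: 111111
  node 5: 110111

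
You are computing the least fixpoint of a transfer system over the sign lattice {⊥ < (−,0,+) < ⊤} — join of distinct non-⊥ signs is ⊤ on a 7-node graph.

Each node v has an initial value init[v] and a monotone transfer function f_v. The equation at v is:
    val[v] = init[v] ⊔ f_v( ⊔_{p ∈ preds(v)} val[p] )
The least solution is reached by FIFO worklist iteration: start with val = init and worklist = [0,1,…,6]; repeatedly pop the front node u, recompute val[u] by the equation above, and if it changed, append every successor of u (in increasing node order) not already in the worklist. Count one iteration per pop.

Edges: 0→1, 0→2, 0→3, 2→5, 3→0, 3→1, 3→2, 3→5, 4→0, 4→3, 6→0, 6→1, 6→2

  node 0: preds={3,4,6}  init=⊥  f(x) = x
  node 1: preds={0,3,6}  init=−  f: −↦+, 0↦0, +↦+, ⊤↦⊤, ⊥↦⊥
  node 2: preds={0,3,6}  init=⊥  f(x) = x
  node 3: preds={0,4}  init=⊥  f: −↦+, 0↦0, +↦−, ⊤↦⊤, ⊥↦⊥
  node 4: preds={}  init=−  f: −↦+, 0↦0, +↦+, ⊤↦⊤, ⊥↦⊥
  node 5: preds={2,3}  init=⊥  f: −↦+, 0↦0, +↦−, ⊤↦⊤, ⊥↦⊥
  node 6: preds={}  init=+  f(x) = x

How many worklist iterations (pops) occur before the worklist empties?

Iteration log — 10 steps:
  step 1. node 0  ⊔preds=⊤  new=⊤  old=⊥  +wl: 
  step 2. node 1  ⊔preds=⊤  new=⊤  old=−  +wl: 
  step 3. node 2  ⊔preds=⊤  new=⊤  old=⊥  +wl: 
  step 4. node 3  ⊔preds=⊤  new=⊤  old=⊥  +wl: 0,1,2
  step 5. node 4  ⊔preds=⊥  new=−  stable
  step 6. node 5  ⊔preds=⊤  new=⊤  old=⊥  +wl: 
  step 7. node 6  ⊔preds=⊥  new=+  stable
  step 8. node 0  ⊔preds=⊤  new=⊤  stable
  step 9. node 1  ⊔preds=⊤  new=⊤  stable
  step 10. node 2  ⊔preds=⊤  new=⊤  stable

Least fixpoint reached:
  node 0: ⊤
  node 1: ⊤
  node 2: ⊤
  node 3: ⊤
  node 4: −
  node 5: ⊤
  node 6: +

10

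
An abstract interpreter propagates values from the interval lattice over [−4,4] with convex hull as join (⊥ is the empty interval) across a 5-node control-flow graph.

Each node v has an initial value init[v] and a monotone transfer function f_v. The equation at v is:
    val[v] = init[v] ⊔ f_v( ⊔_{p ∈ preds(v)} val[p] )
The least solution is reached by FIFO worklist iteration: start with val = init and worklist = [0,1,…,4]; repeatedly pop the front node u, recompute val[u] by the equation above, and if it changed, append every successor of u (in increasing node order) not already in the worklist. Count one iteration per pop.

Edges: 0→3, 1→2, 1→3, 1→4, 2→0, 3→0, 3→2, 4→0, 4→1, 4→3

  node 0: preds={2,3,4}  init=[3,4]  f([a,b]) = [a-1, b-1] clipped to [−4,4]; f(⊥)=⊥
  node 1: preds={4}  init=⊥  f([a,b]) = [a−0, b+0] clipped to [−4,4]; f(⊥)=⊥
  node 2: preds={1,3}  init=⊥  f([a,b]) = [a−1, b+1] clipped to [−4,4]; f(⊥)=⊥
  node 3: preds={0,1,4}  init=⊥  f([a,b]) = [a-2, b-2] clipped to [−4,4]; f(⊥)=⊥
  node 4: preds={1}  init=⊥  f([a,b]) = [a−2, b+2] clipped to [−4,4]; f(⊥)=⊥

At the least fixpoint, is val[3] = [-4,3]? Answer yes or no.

no

Iteration log — 15 steps:
  step 1. node 0  ⊔preds=⊥  new=[3,4]  stable
  step 2. node 1  ⊔preds=⊥  new=⊥  stable
  step 3. node 2  ⊔preds=⊥  new=⊥  stable
  step 4. node 3  ⊔preds=[3,4]  new=[1,2]  old=⊥  +wl: 0,2
  step 5. node 4  ⊔preds=⊥  new=⊥  stable
  step 6. node 0  ⊔preds=[1,2]  new=[0,4]  old=[3,4]  +wl: 3
  step 7. node 2  ⊔preds=[1,2]  new=[0,3]  old=⊥  +wl: 0
  step 8. node 3  ⊔preds=[0,4]  new=[-2,2]  old=[1,2]  +wl: 2
  step 9. node 0  ⊔preds=[-2,3]  new=[-3,4]  old=[0,4]  +wl: 3
  step 10. node 2  ⊔preds=[-2,2]  new=[-3,3]  old=[0,3]  +wl: 0
  step 11. node 3  ⊔preds=[-3,4]  new=[-4,2]  old=[-2,2]  +wl: 2
  step 12. node 0  ⊔preds=[-4,3]  new=[-4,4]  old=[-3,4]  +wl: 3
  step 13. node 2  ⊔preds=[-4,2]  new=[-4,3]  old=[-3,3]  +wl: 0
  step 14. node 3  ⊔preds=[-4,4]  new=[-4,2]  stable
  step 15. node 0  ⊔preds=[-4,3]  new=[-4,4]  stable

Least fixpoint reached:
  node 0: [-4,4]
  node 1: ⊥
  node 2: [-4,3]
  node 3: [-4,2]
  node 4: ⊥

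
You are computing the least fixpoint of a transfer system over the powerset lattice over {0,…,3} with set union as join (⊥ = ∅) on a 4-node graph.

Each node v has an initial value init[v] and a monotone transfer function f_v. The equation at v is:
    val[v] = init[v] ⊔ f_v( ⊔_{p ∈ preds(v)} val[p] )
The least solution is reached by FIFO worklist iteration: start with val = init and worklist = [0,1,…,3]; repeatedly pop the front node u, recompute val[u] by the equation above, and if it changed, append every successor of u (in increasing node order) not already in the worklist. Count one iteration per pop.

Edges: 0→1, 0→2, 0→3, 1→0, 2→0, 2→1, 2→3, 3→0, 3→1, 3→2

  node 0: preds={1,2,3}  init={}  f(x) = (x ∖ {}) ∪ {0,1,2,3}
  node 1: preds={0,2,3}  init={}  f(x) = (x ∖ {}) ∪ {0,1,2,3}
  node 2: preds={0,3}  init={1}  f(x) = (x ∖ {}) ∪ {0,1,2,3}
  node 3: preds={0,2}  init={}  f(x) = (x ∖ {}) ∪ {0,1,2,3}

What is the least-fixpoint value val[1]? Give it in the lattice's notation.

{0,1,2,3}

Worklist (7 pops):
  #1 pop 0: in={1} → {0,1,2,3} (was {}); enqueue []
  #2 pop 1: in={0,1,2,3} → {0,1,2,3} (was {}); enqueue [0]
  #3 pop 2: in={0,1,2,3} → {0,1,2,3} (was {1}); enqueue [1]
  #4 pop 3: in={0,1,2,3} → {0,1,2,3} (was {}); enqueue [2]
  #5 pop 0: in={0,1,2,3} → {0,1,2,3} (no change)
  #6 pop 1: in={0,1,2,3} → {0,1,2,3} (no change)
  #7 pop 2: in={0,1,2,3} → {0,1,2,3} (no change)

Fixpoint:
  val[0] = {0,1,2,3}
  val[1] = {0,1,2,3}
  val[2] = {0,1,2,3}
  val[3] = {0,1,2,3}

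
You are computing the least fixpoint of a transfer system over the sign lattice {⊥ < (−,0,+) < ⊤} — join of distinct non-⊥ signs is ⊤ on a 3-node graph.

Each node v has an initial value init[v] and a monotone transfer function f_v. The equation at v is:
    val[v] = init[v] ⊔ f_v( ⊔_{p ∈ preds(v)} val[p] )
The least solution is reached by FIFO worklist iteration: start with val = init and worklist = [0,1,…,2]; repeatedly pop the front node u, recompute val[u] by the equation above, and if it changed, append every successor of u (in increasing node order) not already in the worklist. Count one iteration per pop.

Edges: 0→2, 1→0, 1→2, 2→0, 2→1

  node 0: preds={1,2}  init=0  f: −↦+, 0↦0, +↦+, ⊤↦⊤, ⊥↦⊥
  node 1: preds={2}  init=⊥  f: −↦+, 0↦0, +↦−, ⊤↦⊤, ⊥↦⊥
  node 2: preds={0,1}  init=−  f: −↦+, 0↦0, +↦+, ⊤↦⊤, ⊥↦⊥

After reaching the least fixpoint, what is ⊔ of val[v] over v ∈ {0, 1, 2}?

Worklist (7 pops):
  #1 pop 0: in=− → ⊤ (was 0); enqueue []
  #2 pop 1: in=− → + (was ⊥); enqueue [0]
  #3 pop 2: in=⊤ → ⊤ (was −); enqueue [1]
  #4 pop 0: in=⊤ → ⊤ (no change)
  #5 pop 1: in=⊤ → ⊤ (was +); enqueue [0,2]
  #6 pop 0: in=⊤ → ⊤ (no change)
  #7 pop 2: in=⊤ → ⊤ (no change)

Fixpoint:
  val[0] = ⊤
  val[1] = ⊤
  val[2] = ⊤

⊤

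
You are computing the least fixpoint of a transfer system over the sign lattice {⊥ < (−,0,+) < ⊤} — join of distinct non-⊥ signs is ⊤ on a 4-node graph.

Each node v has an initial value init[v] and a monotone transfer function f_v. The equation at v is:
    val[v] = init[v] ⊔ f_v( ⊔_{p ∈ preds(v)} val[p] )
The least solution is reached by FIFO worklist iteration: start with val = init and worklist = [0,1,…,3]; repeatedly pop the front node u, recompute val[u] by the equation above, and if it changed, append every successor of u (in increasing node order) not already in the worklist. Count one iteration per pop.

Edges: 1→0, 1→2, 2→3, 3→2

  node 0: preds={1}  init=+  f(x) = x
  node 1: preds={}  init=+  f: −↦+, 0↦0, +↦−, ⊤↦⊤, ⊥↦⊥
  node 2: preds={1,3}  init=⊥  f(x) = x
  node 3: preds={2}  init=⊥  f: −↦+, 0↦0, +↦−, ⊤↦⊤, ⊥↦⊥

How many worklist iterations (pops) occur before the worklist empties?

7

Iteration log — 7 steps:
  step 1. node 0  ⊔preds=+  new=+  stable
  step 2. node 1  ⊔preds=⊥  new=+  stable
  step 3. node 2  ⊔preds=+  new=+  old=⊥  +wl: 
  step 4. node 3  ⊔preds=+  new=−  old=⊥  +wl: 2
  step 5. node 2  ⊔preds=⊤  new=⊤  old=+  +wl: 3
  step 6. node 3  ⊔preds=⊤  new=⊤  old=−  +wl: 2
  step 7. node 2  ⊔preds=⊤  new=⊤  stable

Least fixpoint reached:
  node 0: +
  node 1: +
  node 2: ⊤
  node 3: ⊤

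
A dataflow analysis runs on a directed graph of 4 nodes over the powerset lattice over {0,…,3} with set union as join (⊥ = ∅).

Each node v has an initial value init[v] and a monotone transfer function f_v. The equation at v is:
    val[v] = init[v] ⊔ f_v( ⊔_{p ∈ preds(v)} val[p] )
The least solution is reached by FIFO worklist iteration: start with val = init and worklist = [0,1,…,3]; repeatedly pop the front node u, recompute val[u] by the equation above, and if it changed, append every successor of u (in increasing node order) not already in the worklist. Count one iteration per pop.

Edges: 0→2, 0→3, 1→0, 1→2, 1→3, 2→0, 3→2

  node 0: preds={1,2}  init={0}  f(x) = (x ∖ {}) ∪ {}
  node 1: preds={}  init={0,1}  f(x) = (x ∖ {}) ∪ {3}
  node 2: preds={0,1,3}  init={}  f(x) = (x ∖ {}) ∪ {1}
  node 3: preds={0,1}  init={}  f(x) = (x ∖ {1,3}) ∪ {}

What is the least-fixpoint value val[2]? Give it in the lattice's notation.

{0,1,3}

Worklist (7 pops):
  #1 pop 0: in={0,1} → {0,1} (was {0}); enqueue []
  #2 pop 1: in={} → {0,1,3} (was {0,1}); enqueue [0]
  #3 pop 2: in={0,1,3} → {0,1,3} (was {}); enqueue []
  #4 pop 3: in={0,1,3} → {0} (was {}); enqueue [2]
  #5 pop 0: in={0,1,3} → {0,1,3} (was {0,1}); enqueue [3]
  #6 pop 2: in={0,1,3} → {0,1,3} (no change)
  #7 pop 3: in={0,1,3} → {0} (no change)

Fixpoint:
  val[0] = {0,1,3}
  val[1] = {0,1,3}
  val[2] = {0,1,3}
  val[3] = {0}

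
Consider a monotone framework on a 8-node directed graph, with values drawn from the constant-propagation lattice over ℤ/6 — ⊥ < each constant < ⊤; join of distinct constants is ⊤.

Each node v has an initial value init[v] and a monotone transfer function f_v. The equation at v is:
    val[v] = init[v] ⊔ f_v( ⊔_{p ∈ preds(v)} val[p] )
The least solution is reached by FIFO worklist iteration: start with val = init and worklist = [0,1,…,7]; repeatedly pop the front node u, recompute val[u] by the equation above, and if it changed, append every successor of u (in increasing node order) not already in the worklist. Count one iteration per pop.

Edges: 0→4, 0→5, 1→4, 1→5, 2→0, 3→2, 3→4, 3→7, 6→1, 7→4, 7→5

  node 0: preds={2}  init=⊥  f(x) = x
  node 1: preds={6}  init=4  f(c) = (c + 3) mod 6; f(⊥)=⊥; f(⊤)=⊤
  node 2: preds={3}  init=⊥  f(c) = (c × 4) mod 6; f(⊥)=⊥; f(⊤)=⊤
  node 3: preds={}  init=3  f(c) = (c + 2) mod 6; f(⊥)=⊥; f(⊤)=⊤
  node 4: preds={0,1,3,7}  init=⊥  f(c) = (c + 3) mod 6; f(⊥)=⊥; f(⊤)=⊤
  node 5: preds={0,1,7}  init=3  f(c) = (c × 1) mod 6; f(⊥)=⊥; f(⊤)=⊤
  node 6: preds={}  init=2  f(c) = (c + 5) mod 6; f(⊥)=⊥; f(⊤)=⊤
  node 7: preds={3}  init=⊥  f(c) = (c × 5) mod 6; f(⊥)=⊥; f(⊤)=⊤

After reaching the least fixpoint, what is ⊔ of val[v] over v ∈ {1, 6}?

⊤

Iteration log — 11 steps:
  step 1. node 0  ⊔preds=⊥  new=⊥  stable
  step 2. node 1  ⊔preds=2  new=⊤  old=4  +wl: 
  step 3. node 2  ⊔preds=3  new=0  old=⊥  +wl: 0
  step 4. node 3  ⊔preds=⊥  new=3  stable
  step 5. node 4  ⊔preds=⊤  new=⊤  old=⊥  +wl: 
  step 6. node 5  ⊔preds=⊤  new=⊤  old=3  +wl: 
  step 7. node 6  ⊔preds=⊥  new=2  stable
  step 8. node 7  ⊔preds=3  new=3  old=⊥  +wl: 4,5
  step 9. node 0  ⊔preds=0  new=0  old=⊥  +wl: 
  step 10. node 4  ⊔preds=⊤  new=⊤  stable
  step 11. node 5  ⊔preds=⊤  new=⊤  stable

Least fixpoint reached:
  node 0: 0
  node 1: ⊤
  node 2: 0
  node 3: 3
  node 4: ⊤
  node 5: ⊤
  node 6: 2
  node 7: 3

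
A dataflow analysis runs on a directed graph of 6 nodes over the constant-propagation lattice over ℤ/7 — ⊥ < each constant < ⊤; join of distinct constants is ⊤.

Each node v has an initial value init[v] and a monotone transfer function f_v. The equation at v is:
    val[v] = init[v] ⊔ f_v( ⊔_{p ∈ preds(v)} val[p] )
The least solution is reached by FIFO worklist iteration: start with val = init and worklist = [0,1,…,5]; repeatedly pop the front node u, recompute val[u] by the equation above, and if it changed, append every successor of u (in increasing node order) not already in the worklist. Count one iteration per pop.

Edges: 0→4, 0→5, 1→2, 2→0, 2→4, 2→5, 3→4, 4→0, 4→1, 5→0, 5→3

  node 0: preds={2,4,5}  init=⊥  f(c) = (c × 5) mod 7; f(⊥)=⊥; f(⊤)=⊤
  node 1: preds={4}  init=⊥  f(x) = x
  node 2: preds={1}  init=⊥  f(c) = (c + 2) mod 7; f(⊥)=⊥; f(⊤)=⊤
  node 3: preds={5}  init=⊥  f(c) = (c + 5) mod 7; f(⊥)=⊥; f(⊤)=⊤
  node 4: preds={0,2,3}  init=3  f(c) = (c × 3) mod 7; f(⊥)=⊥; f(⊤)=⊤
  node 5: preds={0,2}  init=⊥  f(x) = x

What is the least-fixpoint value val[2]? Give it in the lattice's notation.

⊤

Iteration log — 15 steps:
  step 1. node 0  ⊔preds=3  new=1  old=⊥  +wl: 
  step 2. node 1  ⊔preds=3  new=3  old=⊥  +wl: 
  step 3. node 2  ⊔preds=3  new=5  old=⊥  +wl: 0
  step 4. node 3  ⊔preds=⊥  new=⊥  stable
  step 5. node 4  ⊔preds=⊤  new=⊤  old=3  +wl: 1
  step 6. node 5  ⊔preds=⊤  new=⊤  old=⊥  +wl: 3
  step 7. node 0  ⊔preds=⊤  new=⊤  old=1  +wl: 4,5
  step 8. node 1  ⊔preds=⊤  new=⊤  old=3  +wl: 2
  step 9. node 3  ⊔preds=⊤  new=⊤  old=⊥  +wl: 
  step 10. node 4  ⊔preds=⊤  new=⊤  stable
  step 11. node 5  ⊔preds=⊤  new=⊤  stable
  step 12. node 2  ⊔preds=⊤  new=⊤  old=5  +wl: 0,4,5
  step 13. node 0  ⊔preds=⊤  new=⊤  stable
  step 14. node 4  ⊔preds=⊤  new=⊤  stable
  step 15. node 5  ⊔preds=⊤  new=⊤  stable

Least fixpoint reached:
  node 0: ⊤
  node 1: ⊤
  node 2: ⊤
  node 3: ⊤
  node 4: ⊤
  node 5: ⊤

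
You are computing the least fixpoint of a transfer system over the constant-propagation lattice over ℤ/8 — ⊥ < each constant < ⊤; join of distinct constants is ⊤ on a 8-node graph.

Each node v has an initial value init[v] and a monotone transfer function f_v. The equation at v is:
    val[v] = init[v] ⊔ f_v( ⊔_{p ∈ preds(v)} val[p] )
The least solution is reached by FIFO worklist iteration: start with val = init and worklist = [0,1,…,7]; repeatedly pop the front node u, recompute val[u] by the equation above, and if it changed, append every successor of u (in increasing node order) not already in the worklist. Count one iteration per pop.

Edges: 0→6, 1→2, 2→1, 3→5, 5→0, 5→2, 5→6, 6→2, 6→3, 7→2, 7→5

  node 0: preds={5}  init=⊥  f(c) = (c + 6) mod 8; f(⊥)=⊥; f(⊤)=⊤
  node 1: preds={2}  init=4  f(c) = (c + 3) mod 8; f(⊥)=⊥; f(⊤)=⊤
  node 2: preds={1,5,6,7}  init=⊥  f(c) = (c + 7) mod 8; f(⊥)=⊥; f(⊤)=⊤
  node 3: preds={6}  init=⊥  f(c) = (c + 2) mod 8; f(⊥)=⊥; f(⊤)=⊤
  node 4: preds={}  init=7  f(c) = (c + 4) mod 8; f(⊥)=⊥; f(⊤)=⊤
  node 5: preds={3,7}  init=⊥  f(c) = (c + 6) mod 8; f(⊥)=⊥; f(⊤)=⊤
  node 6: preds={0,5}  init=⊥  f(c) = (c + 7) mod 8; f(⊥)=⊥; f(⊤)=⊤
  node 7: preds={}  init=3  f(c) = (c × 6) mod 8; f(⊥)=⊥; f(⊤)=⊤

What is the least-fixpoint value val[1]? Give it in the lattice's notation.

⊤

Iteration log — 19 steps:
  step 1. node 0  ⊔preds=⊥  new=⊥  stable
  step 2. node 1  ⊔preds=⊥  new=4  stable
  step 3. node 2  ⊔preds=⊤  new=⊤  old=⊥  +wl: 1
  step 4. node 3  ⊔preds=⊥  new=⊥  stable
  step 5. node 4  ⊔preds=⊥  new=7  stable
  step 6. node 5  ⊔preds=3  new=1  old=⊥  +wl: 0,2
  step 7. node 6  ⊔preds=1  new=0  old=⊥  +wl: 3
  step 8. node 7  ⊔preds=⊥  new=3  stable
  step 9. node 1  ⊔preds=⊤  new=⊤  old=4  +wl: 
  step 10. node 0  ⊔preds=1  new=7  old=⊥  +wl: 6
  step 11. node 2  ⊔preds=⊤  new=⊤  stable
  step 12. node 3  ⊔preds=0  new=2  old=⊥  +wl: 5
  step 13. node 6  ⊔preds=⊤  new=⊤  old=0  +wl: 2,3
  step 14. node 5  ⊔preds=⊤  new=⊤  old=1  +wl: 0,6
  step 15. node 2  ⊔preds=⊤  new=⊤  stable
  step 16. node 3  ⊔preds=⊤  new=⊤  old=2  +wl: 5
  step 17. node 0  ⊔preds=⊤  new=⊤  old=7  +wl: 
  step 18. node 6  ⊔preds=⊤  new=⊤  stable
  step 19. node 5  ⊔preds=⊤  new=⊤  stable

Least fixpoint reached:
  node 0: ⊤
  node 1: ⊤
  node 2: ⊤
  node 3: ⊤
  node 4: 7
  node 5: ⊤
  node 6: ⊤
  node 7: 3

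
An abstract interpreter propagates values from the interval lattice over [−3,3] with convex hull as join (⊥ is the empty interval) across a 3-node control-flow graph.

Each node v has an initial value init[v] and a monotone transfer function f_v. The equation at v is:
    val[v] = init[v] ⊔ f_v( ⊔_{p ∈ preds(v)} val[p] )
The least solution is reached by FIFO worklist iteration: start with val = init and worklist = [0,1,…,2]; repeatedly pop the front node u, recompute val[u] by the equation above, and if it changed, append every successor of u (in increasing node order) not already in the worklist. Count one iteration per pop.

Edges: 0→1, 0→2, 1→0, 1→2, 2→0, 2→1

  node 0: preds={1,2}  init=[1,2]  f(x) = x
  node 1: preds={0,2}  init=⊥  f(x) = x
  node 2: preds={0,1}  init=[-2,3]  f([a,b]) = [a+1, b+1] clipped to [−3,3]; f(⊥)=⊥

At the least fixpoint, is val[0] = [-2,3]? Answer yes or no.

Worklist (4 pops):
  #1 pop 0: in=[-2,3] → [-2,3] (was [1,2]); enqueue []
  #2 pop 1: in=[-2,3] → [-2,3] (was ⊥); enqueue [0]
  #3 pop 2: in=[-2,3] → [-2,3] (no change)
  #4 pop 0: in=[-2,3] → [-2,3] (no change)

Fixpoint:
  val[0] = [-2,3]
  val[1] = [-2,3]
  val[2] = [-2,3]

yes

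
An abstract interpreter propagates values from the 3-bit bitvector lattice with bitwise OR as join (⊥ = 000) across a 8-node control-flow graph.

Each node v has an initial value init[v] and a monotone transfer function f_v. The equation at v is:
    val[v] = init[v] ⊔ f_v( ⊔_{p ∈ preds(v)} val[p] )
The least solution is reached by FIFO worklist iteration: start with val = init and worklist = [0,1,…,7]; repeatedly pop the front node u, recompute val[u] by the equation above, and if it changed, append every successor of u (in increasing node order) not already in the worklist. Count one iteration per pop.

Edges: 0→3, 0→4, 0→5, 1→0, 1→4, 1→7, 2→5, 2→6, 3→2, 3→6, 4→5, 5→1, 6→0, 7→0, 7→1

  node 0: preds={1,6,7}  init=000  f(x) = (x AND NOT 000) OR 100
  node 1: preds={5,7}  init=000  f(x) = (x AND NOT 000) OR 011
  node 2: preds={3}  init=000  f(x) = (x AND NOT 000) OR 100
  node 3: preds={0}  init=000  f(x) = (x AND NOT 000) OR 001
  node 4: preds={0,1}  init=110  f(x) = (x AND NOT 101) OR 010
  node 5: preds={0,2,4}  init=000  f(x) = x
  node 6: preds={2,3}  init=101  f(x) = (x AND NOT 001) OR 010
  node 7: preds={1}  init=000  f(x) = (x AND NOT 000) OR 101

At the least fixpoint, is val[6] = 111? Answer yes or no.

yes

Worklist (20 pops):
  #1 pop 0: in=101 → 101 (was 000); enqueue []
  #2 pop 1: in=000 → 011 (was 000); enqueue [0]
  #3 pop 2: in=000 → 100 (was 000); enqueue []
  #4 pop 3: in=101 → 101 (was 000); enqueue [2]
  #5 pop 4: in=111 → 110 (no change)
  #6 pop 5: in=111 → 111 (was 000); enqueue [1]
  #7 pop 6: in=101 → 111 (was 101); enqueue []
  #8 pop 7: in=011 → 111 (was 000); enqueue []
  #9 pop 0: in=111 → 111 (was 101); enqueue [3,4,5]
  #10 pop 2: in=101 → 101 (was 100); enqueue [6]
  #11 pop 1: in=111 → 111 (was 011); enqueue [0,7]
  #12 pop 3: in=111 → 111 (was 101); enqueue [2]
  #13 pop 4: in=111 → 110 (no change)
  #14 pop 5: in=111 → 111 (no change)
  #15 pop 6: in=111 → 111 (no change)
  #16 pop 0: in=111 → 111 (no change)
  #17 pop 7: in=111 → 111 (no change)
  #18 pop 2: in=111 → 111 (was 101); enqueue [5,6]
  #19 pop 5: in=111 → 111 (no change)
  #20 pop 6: in=111 → 111 (no change)

Fixpoint:
  val[0] = 111
  val[1] = 111
  val[2] = 111
  val[3] = 111
  val[4] = 110
  val[5] = 111
  val[6] = 111
  val[7] = 111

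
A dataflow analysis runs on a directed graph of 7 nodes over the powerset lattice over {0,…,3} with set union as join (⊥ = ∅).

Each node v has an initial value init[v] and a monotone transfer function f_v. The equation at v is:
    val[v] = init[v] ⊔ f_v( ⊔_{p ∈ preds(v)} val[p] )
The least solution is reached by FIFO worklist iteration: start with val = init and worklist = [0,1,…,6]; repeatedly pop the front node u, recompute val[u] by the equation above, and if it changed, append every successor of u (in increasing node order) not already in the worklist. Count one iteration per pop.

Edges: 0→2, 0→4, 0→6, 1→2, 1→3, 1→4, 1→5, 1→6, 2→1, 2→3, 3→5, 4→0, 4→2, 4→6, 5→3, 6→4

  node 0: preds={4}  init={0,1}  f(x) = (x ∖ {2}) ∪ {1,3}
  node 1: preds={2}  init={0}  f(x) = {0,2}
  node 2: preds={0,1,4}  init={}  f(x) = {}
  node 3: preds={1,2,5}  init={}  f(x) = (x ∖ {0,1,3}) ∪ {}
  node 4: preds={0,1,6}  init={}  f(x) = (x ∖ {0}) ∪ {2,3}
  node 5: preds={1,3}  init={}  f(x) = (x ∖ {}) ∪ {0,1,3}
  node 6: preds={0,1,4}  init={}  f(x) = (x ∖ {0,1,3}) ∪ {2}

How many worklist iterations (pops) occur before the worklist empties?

Trace (11 dequeues):
  [1] u=0 | in {} | out {0,1,3} | prev {0,1} | push {}
  [2] u=1 | in {} | out {0,2} | prev {0} | push {}
  [3] u=2 | in {0,1,2,3} | out {} | ==
  [4] u=3 | in {0,2} | out {2} | prev {} | push {}
  [5] u=4 | in {0,1,2,3} | out {1,2,3} | prev {} | push {0,2}
  [6] u=5 | in {0,2} | out {0,1,2,3} | prev {} | push {3}
  [7] u=6 | in {0,1,2,3} | out {2} | prev {} | push {4}
  [8] u=0 | in {1,2,3} | out {0,1,3} | ==
  [9] u=2 | in {0,1,2,3} | out {} | ==
  [10] u=3 | in {0,1,2,3} | out {2} | ==
  [11] u=4 | in {0,1,2,3} | out {1,2,3} | ==

Converged values:
  [0] {0,1,3}
  [1] {0,2}
  [2] {}
  [3] {2}
  [4] {1,2,3}
  [5] {0,1,2,3}
  [6] {2}

11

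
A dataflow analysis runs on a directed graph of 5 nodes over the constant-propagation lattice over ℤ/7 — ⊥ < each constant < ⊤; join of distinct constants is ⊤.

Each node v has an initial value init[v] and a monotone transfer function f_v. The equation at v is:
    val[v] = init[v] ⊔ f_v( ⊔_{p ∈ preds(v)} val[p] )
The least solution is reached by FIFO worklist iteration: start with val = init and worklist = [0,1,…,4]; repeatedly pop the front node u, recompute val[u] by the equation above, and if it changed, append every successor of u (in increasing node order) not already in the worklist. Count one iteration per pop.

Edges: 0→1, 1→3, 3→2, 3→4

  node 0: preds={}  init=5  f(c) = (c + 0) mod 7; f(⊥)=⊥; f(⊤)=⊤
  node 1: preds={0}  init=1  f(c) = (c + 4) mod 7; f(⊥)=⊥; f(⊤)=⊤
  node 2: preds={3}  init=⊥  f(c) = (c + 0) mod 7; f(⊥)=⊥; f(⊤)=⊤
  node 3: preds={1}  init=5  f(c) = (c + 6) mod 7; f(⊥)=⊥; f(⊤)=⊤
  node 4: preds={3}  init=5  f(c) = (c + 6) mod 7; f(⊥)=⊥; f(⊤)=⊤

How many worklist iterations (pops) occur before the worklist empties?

Iteration log — 6 steps:
  step 1. node 0  ⊔preds=⊥  new=5  stable
  step 2. node 1  ⊔preds=5  new=⊤  old=1  +wl: 
  step 3. node 2  ⊔preds=5  new=5  old=⊥  +wl: 
  step 4. node 3  ⊔preds=⊤  new=⊤  old=5  +wl: 2
  step 5. node 4  ⊔preds=⊤  new=⊤  old=5  +wl: 
  step 6. node 2  ⊔preds=⊤  new=⊤  old=5  +wl: 

Least fixpoint reached:
  node 0: 5
  node 1: ⊤
  node 2: ⊤
  node 3: ⊤
  node 4: ⊤

6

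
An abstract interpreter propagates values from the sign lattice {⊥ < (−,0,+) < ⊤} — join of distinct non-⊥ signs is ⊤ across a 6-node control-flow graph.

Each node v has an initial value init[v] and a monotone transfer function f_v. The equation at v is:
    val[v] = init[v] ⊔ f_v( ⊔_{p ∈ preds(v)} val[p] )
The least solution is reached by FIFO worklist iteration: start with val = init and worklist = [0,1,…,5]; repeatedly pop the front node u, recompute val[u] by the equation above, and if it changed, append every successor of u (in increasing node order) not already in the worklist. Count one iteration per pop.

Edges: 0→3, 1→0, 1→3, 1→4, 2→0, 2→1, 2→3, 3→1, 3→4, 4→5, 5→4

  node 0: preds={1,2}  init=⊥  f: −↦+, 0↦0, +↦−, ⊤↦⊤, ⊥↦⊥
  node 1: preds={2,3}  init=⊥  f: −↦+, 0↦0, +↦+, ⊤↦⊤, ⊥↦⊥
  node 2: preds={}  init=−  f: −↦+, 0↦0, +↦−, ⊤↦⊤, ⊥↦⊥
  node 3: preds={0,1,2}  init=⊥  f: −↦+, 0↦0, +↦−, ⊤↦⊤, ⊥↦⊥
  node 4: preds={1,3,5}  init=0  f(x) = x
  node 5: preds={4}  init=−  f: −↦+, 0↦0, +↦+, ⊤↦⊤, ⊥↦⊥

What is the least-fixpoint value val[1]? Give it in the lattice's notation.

⊤

Trace (11 dequeues):
  [1] u=0 | in − | out + | prev ⊥ | push {}
  [2] u=1 | in − | out + | prev ⊥ | push {0}
  [3] u=2 | in ⊥ | out − | ==
  [4] u=3 | in ⊤ | out ⊤ | prev ⊥ | push {1}
  [5] u=4 | in ⊤ | out ⊤ | prev 0 | push {}
  [6] u=5 | in ⊤ | out ⊤ | prev − | push {4}
  [7] u=0 | in ⊤ | out ⊤ | prev + | push {3}
  [8] u=1 | in ⊤ | out ⊤ | prev + | push {0}
  [9] u=4 | in ⊤ | out ⊤ | ==
  [10] u=3 | in ⊤ | out ⊤ | ==
  [11] u=0 | in ⊤ | out ⊤ | ==

Converged values:
  [0] ⊤
  [1] ⊤
  [2] −
  [3] ⊤
  [4] ⊤
  [5] ⊤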